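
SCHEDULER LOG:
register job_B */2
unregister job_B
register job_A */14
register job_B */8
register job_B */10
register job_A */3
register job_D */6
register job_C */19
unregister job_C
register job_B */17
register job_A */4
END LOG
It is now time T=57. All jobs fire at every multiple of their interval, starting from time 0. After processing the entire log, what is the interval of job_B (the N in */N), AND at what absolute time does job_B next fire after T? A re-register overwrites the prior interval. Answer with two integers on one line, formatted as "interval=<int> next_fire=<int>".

Op 1: register job_B */2 -> active={job_B:*/2}
Op 2: unregister job_B -> active={}
Op 3: register job_A */14 -> active={job_A:*/14}
Op 4: register job_B */8 -> active={job_A:*/14, job_B:*/8}
Op 5: register job_B */10 -> active={job_A:*/14, job_B:*/10}
Op 6: register job_A */3 -> active={job_A:*/3, job_B:*/10}
Op 7: register job_D */6 -> active={job_A:*/3, job_B:*/10, job_D:*/6}
Op 8: register job_C */19 -> active={job_A:*/3, job_B:*/10, job_C:*/19, job_D:*/6}
Op 9: unregister job_C -> active={job_A:*/3, job_B:*/10, job_D:*/6}
Op 10: register job_B */17 -> active={job_A:*/3, job_B:*/17, job_D:*/6}
Op 11: register job_A */4 -> active={job_A:*/4, job_B:*/17, job_D:*/6}
Final interval of job_B = 17
Next fire of job_B after T=57: (57//17+1)*17 = 68

Answer: interval=17 next_fire=68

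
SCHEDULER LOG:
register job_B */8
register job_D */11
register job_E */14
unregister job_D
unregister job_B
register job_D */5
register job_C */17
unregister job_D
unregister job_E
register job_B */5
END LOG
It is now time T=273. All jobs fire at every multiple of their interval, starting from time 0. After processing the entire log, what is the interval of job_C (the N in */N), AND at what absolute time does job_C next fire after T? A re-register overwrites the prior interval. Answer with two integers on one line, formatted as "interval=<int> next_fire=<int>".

Op 1: register job_B */8 -> active={job_B:*/8}
Op 2: register job_D */11 -> active={job_B:*/8, job_D:*/11}
Op 3: register job_E */14 -> active={job_B:*/8, job_D:*/11, job_E:*/14}
Op 4: unregister job_D -> active={job_B:*/8, job_E:*/14}
Op 5: unregister job_B -> active={job_E:*/14}
Op 6: register job_D */5 -> active={job_D:*/5, job_E:*/14}
Op 7: register job_C */17 -> active={job_C:*/17, job_D:*/5, job_E:*/14}
Op 8: unregister job_D -> active={job_C:*/17, job_E:*/14}
Op 9: unregister job_E -> active={job_C:*/17}
Op 10: register job_B */5 -> active={job_B:*/5, job_C:*/17}
Final interval of job_C = 17
Next fire of job_C after T=273: (273//17+1)*17 = 289

Answer: interval=17 next_fire=289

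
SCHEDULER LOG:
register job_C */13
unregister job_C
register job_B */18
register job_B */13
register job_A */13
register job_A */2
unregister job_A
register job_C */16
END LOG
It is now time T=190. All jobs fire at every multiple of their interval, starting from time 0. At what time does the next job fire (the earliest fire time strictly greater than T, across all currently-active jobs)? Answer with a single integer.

Answer: 192

Derivation:
Op 1: register job_C */13 -> active={job_C:*/13}
Op 2: unregister job_C -> active={}
Op 3: register job_B */18 -> active={job_B:*/18}
Op 4: register job_B */13 -> active={job_B:*/13}
Op 5: register job_A */13 -> active={job_A:*/13, job_B:*/13}
Op 6: register job_A */2 -> active={job_A:*/2, job_B:*/13}
Op 7: unregister job_A -> active={job_B:*/13}
Op 8: register job_C */16 -> active={job_B:*/13, job_C:*/16}
  job_B: interval 13, next fire after T=190 is 195
  job_C: interval 16, next fire after T=190 is 192
Earliest fire time = 192 (job job_C)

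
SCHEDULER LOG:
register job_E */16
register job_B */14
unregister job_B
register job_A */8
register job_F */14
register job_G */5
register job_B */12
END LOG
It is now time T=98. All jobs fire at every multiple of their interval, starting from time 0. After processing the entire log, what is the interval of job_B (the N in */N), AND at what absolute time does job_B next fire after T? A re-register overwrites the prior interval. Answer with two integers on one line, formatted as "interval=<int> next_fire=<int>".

Op 1: register job_E */16 -> active={job_E:*/16}
Op 2: register job_B */14 -> active={job_B:*/14, job_E:*/16}
Op 3: unregister job_B -> active={job_E:*/16}
Op 4: register job_A */8 -> active={job_A:*/8, job_E:*/16}
Op 5: register job_F */14 -> active={job_A:*/8, job_E:*/16, job_F:*/14}
Op 6: register job_G */5 -> active={job_A:*/8, job_E:*/16, job_F:*/14, job_G:*/5}
Op 7: register job_B */12 -> active={job_A:*/8, job_B:*/12, job_E:*/16, job_F:*/14, job_G:*/5}
Final interval of job_B = 12
Next fire of job_B after T=98: (98//12+1)*12 = 108

Answer: interval=12 next_fire=108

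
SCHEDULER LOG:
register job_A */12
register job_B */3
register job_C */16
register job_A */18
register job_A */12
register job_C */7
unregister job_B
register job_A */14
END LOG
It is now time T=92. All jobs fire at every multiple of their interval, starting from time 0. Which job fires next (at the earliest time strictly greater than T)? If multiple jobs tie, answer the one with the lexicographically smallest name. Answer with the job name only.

Op 1: register job_A */12 -> active={job_A:*/12}
Op 2: register job_B */3 -> active={job_A:*/12, job_B:*/3}
Op 3: register job_C */16 -> active={job_A:*/12, job_B:*/3, job_C:*/16}
Op 4: register job_A */18 -> active={job_A:*/18, job_B:*/3, job_C:*/16}
Op 5: register job_A */12 -> active={job_A:*/12, job_B:*/3, job_C:*/16}
Op 6: register job_C */7 -> active={job_A:*/12, job_B:*/3, job_C:*/7}
Op 7: unregister job_B -> active={job_A:*/12, job_C:*/7}
Op 8: register job_A */14 -> active={job_A:*/14, job_C:*/7}
  job_A: interval 14, next fire after T=92 is 98
  job_C: interval 7, next fire after T=92 is 98
Earliest = 98, winner (lex tiebreak) = job_A

Answer: job_A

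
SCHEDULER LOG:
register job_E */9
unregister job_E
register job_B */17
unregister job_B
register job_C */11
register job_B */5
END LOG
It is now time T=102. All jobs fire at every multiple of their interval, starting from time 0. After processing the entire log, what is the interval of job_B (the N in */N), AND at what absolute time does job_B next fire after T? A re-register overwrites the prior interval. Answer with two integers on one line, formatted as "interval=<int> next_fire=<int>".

Op 1: register job_E */9 -> active={job_E:*/9}
Op 2: unregister job_E -> active={}
Op 3: register job_B */17 -> active={job_B:*/17}
Op 4: unregister job_B -> active={}
Op 5: register job_C */11 -> active={job_C:*/11}
Op 6: register job_B */5 -> active={job_B:*/5, job_C:*/11}
Final interval of job_B = 5
Next fire of job_B after T=102: (102//5+1)*5 = 105

Answer: interval=5 next_fire=105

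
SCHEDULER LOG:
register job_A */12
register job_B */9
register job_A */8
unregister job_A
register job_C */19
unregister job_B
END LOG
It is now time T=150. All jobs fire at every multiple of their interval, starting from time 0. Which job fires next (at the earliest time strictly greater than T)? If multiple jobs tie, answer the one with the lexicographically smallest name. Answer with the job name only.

Op 1: register job_A */12 -> active={job_A:*/12}
Op 2: register job_B */9 -> active={job_A:*/12, job_B:*/9}
Op 3: register job_A */8 -> active={job_A:*/8, job_B:*/9}
Op 4: unregister job_A -> active={job_B:*/9}
Op 5: register job_C */19 -> active={job_B:*/9, job_C:*/19}
Op 6: unregister job_B -> active={job_C:*/19}
  job_C: interval 19, next fire after T=150 is 152
Earliest = 152, winner (lex tiebreak) = job_C

Answer: job_C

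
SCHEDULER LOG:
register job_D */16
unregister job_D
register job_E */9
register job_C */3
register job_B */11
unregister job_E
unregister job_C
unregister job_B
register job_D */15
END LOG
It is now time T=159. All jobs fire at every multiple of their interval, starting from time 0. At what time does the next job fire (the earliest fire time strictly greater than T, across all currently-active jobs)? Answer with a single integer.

Answer: 165

Derivation:
Op 1: register job_D */16 -> active={job_D:*/16}
Op 2: unregister job_D -> active={}
Op 3: register job_E */9 -> active={job_E:*/9}
Op 4: register job_C */3 -> active={job_C:*/3, job_E:*/9}
Op 5: register job_B */11 -> active={job_B:*/11, job_C:*/3, job_E:*/9}
Op 6: unregister job_E -> active={job_B:*/11, job_C:*/3}
Op 7: unregister job_C -> active={job_B:*/11}
Op 8: unregister job_B -> active={}
Op 9: register job_D */15 -> active={job_D:*/15}
  job_D: interval 15, next fire after T=159 is 165
Earliest fire time = 165 (job job_D)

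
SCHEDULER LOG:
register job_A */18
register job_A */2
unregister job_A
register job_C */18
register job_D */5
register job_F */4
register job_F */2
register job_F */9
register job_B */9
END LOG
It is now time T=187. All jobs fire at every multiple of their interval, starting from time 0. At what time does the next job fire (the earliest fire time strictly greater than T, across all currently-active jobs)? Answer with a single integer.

Op 1: register job_A */18 -> active={job_A:*/18}
Op 2: register job_A */2 -> active={job_A:*/2}
Op 3: unregister job_A -> active={}
Op 4: register job_C */18 -> active={job_C:*/18}
Op 5: register job_D */5 -> active={job_C:*/18, job_D:*/5}
Op 6: register job_F */4 -> active={job_C:*/18, job_D:*/5, job_F:*/4}
Op 7: register job_F */2 -> active={job_C:*/18, job_D:*/5, job_F:*/2}
Op 8: register job_F */9 -> active={job_C:*/18, job_D:*/5, job_F:*/9}
Op 9: register job_B */9 -> active={job_B:*/9, job_C:*/18, job_D:*/5, job_F:*/9}
  job_B: interval 9, next fire after T=187 is 189
  job_C: interval 18, next fire after T=187 is 198
  job_D: interval 5, next fire after T=187 is 190
  job_F: interval 9, next fire after T=187 is 189
Earliest fire time = 189 (job job_B)

Answer: 189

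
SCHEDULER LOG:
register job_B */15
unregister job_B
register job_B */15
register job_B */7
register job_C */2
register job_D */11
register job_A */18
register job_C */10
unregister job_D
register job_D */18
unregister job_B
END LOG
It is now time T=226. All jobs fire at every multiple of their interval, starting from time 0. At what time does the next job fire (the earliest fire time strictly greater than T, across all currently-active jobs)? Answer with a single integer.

Op 1: register job_B */15 -> active={job_B:*/15}
Op 2: unregister job_B -> active={}
Op 3: register job_B */15 -> active={job_B:*/15}
Op 4: register job_B */7 -> active={job_B:*/7}
Op 5: register job_C */2 -> active={job_B:*/7, job_C:*/2}
Op 6: register job_D */11 -> active={job_B:*/7, job_C:*/2, job_D:*/11}
Op 7: register job_A */18 -> active={job_A:*/18, job_B:*/7, job_C:*/2, job_D:*/11}
Op 8: register job_C */10 -> active={job_A:*/18, job_B:*/7, job_C:*/10, job_D:*/11}
Op 9: unregister job_D -> active={job_A:*/18, job_B:*/7, job_C:*/10}
Op 10: register job_D */18 -> active={job_A:*/18, job_B:*/7, job_C:*/10, job_D:*/18}
Op 11: unregister job_B -> active={job_A:*/18, job_C:*/10, job_D:*/18}
  job_A: interval 18, next fire after T=226 is 234
  job_C: interval 10, next fire after T=226 is 230
  job_D: interval 18, next fire after T=226 is 234
Earliest fire time = 230 (job job_C)

Answer: 230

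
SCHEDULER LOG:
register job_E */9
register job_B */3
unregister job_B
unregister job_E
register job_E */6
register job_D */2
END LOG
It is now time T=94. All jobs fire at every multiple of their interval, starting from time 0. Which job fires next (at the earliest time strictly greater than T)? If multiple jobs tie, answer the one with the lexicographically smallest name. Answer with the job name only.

Op 1: register job_E */9 -> active={job_E:*/9}
Op 2: register job_B */3 -> active={job_B:*/3, job_E:*/9}
Op 3: unregister job_B -> active={job_E:*/9}
Op 4: unregister job_E -> active={}
Op 5: register job_E */6 -> active={job_E:*/6}
Op 6: register job_D */2 -> active={job_D:*/2, job_E:*/6}
  job_D: interval 2, next fire after T=94 is 96
  job_E: interval 6, next fire after T=94 is 96
Earliest = 96, winner (lex tiebreak) = job_D

Answer: job_D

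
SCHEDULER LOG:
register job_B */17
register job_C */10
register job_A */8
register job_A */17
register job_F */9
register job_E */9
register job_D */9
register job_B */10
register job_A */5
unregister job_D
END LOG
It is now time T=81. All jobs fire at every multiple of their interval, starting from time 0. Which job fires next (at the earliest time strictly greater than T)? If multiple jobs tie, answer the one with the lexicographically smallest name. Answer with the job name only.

Op 1: register job_B */17 -> active={job_B:*/17}
Op 2: register job_C */10 -> active={job_B:*/17, job_C:*/10}
Op 3: register job_A */8 -> active={job_A:*/8, job_B:*/17, job_C:*/10}
Op 4: register job_A */17 -> active={job_A:*/17, job_B:*/17, job_C:*/10}
Op 5: register job_F */9 -> active={job_A:*/17, job_B:*/17, job_C:*/10, job_F:*/9}
Op 6: register job_E */9 -> active={job_A:*/17, job_B:*/17, job_C:*/10, job_E:*/9, job_F:*/9}
Op 7: register job_D */9 -> active={job_A:*/17, job_B:*/17, job_C:*/10, job_D:*/9, job_E:*/9, job_F:*/9}
Op 8: register job_B */10 -> active={job_A:*/17, job_B:*/10, job_C:*/10, job_D:*/9, job_E:*/9, job_F:*/9}
Op 9: register job_A */5 -> active={job_A:*/5, job_B:*/10, job_C:*/10, job_D:*/9, job_E:*/9, job_F:*/9}
Op 10: unregister job_D -> active={job_A:*/5, job_B:*/10, job_C:*/10, job_E:*/9, job_F:*/9}
  job_A: interval 5, next fire after T=81 is 85
  job_B: interval 10, next fire after T=81 is 90
  job_C: interval 10, next fire after T=81 is 90
  job_E: interval 9, next fire after T=81 is 90
  job_F: interval 9, next fire after T=81 is 90
Earliest = 85, winner (lex tiebreak) = job_A

Answer: job_A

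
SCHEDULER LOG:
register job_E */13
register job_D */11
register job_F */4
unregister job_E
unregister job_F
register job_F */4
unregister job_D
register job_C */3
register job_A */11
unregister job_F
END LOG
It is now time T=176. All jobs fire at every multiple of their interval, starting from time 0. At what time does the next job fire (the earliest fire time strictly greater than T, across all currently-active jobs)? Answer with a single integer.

Op 1: register job_E */13 -> active={job_E:*/13}
Op 2: register job_D */11 -> active={job_D:*/11, job_E:*/13}
Op 3: register job_F */4 -> active={job_D:*/11, job_E:*/13, job_F:*/4}
Op 4: unregister job_E -> active={job_D:*/11, job_F:*/4}
Op 5: unregister job_F -> active={job_D:*/11}
Op 6: register job_F */4 -> active={job_D:*/11, job_F:*/4}
Op 7: unregister job_D -> active={job_F:*/4}
Op 8: register job_C */3 -> active={job_C:*/3, job_F:*/4}
Op 9: register job_A */11 -> active={job_A:*/11, job_C:*/3, job_F:*/4}
Op 10: unregister job_F -> active={job_A:*/11, job_C:*/3}
  job_A: interval 11, next fire after T=176 is 187
  job_C: interval 3, next fire after T=176 is 177
Earliest fire time = 177 (job job_C)

Answer: 177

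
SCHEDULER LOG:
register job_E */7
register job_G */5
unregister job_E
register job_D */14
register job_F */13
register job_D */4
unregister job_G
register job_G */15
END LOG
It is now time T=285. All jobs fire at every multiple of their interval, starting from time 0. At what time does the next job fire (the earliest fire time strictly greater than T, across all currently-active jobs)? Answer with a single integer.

Answer: 286

Derivation:
Op 1: register job_E */7 -> active={job_E:*/7}
Op 2: register job_G */5 -> active={job_E:*/7, job_G:*/5}
Op 3: unregister job_E -> active={job_G:*/5}
Op 4: register job_D */14 -> active={job_D:*/14, job_G:*/5}
Op 5: register job_F */13 -> active={job_D:*/14, job_F:*/13, job_G:*/5}
Op 6: register job_D */4 -> active={job_D:*/4, job_F:*/13, job_G:*/5}
Op 7: unregister job_G -> active={job_D:*/4, job_F:*/13}
Op 8: register job_G */15 -> active={job_D:*/4, job_F:*/13, job_G:*/15}
  job_D: interval 4, next fire after T=285 is 288
  job_F: interval 13, next fire after T=285 is 286
  job_G: interval 15, next fire after T=285 is 300
Earliest fire time = 286 (job job_F)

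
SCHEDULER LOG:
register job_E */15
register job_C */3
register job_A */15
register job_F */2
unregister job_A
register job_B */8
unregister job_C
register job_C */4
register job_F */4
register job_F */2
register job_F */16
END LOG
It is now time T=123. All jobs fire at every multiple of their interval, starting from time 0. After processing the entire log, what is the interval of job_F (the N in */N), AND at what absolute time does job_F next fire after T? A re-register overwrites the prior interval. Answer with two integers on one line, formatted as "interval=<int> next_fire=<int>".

Op 1: register job_E */15 -> active={job_E:*/15}
Op 2: register job_C */3 -> active={job_C:*/3, job_E:*/15}
Op 3: register job_A */15 -> active={job_A:*/15, job_C:*/3, job_E:*/15}
Op 4: register job_F */2 -> active={job_A:*/15, job_C:*/3, job_E:*/15, job_F:*/2}
Op 5: unregister job_A -> active={job_C:*/3, job_E:*/15, job_F:*/2}
Op 6: register job_B */8 -> active={job_B:*/8, job_C:*/3, job_E:*/15, job_F:*/2}
Op 7: unregister job_C -> active={job_B:*/8, job_E:*/15, job_F:*/2}
Op 8: register job_C */4 -> active={job_B:*/8, job_C:*/4, job_E:*/15, job_F:*/2}
Op 9: register job_F */4 -> active={job_B:*/8, job_C:*/4, job_E:*/15, job_F:*/4}
Op 10: register job_F */2 -> active={job_B:*/8, job_C:*/4, job_E:*/15, job_F:*/2}
Op 11: register job_F */16 -> active={job_B:*/8, job_C:*/4, job_E:*/15, job_F:*/16}
Final interval of job_F = 16
Next fire of job_F after T=123: (123//16+1)*16 = 128

Answer: interval=16 next_fire=128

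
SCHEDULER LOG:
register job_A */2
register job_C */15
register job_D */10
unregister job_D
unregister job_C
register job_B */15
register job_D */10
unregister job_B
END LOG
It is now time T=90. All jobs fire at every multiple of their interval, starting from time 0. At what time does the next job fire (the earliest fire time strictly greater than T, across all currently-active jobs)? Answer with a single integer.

Op 1: register job_A */2 -> active={job_A:*/2}
Op 2: register job_C */15 -> active={job_A:*/2, job_C:*/15}
Op 3: register job_D */10 -> active={job_A:*/2, job_C:*/15, job_D:*/10}
Op 4: unregister job_D -> active={job_A:*/2, job_C:*/15}
Op 5: unregister job_C -> active={job_A:*/2}
Op 6: register job_B */15 -> active={job_A:*/2, job_B:*/15}
Op 7: register job_D */10 -> active={job_A:*/2, job_B:*/15, job_D:*/10}
Op 8: unregister job_B -> active={job_A:*/2, job_D:*/10}
  job_A: interval 2, next fire after T=90 is 92
  job_D: interval 10, next fire after T=90 is 100
Earliest fire time = 92 (job job_A)

Answer: 92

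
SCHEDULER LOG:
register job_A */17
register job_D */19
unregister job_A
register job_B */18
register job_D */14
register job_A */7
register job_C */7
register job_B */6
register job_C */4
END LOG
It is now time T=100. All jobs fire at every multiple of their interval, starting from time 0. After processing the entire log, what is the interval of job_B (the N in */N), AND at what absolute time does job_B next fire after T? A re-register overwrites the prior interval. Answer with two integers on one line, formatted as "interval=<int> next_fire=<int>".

Op 1: register job_A */17 -> active={job_A:*/17}
Op 2: register job_D */19 -> active={job_A:*/17, job_D:*/19}
Op 3: unregister job_A -> active={job_D:*/19}
Op 4: register job_B */18 -> active={job_B:*/18, job_D:*/19}
Op 5: register job_D */14 -> active={job_B:*/18, job_D:*/14}
Op 6: register job_A */7 -> active={job_A:*/7, job_B:*/18, job_D:*/14}
Op 7: register job_C */7 -> active={job_A:*/7, job_B:*/18, job_C:*/7, job_D:*/14}
Op 8: register job_B */6 -> active={job_A:*/7, job_B:*/6, job_C:*/7, job_D:*/14}
Op 9: register job_C */4 -> active={job_A:*/7, job_B:*/6, job_C:*/4, job_D:*/14}
Final interval of job_B = 6
Next fire of job_B after T=100: (100//6+1)*6 = 102

Answer: interval=6 next_fire=102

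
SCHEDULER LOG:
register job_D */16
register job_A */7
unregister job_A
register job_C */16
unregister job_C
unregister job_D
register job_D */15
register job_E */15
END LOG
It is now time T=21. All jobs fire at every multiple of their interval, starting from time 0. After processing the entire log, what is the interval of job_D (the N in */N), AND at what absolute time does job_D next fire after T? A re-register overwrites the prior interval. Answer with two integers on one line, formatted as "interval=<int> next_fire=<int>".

Answer: interval=15 next_fire=30

Derivation:
Op 1: register job_D */16 -> active={job_D:*/16}
Op 2: register job_A */7 -> active={job_A:*/7, job_D:*/16}
Op 3: unregister job_A -> active={job_D:*/16}
Op 4: register job_C */16 -> active={job_C:*/16, job_D:*/16}
Op 5: unregister job_C -> active={job_D:*/16}
Op 6: unregister job_D -> active={}
Op 7: register job_D */15 -> active={job_D:*/15}
Op 8: register job_E */15 -> active={job_D:*/15, job_E:*/15}
Final interval of job_D = 15
Next fire of job_D after T=21: (21//15+1)*15 = 30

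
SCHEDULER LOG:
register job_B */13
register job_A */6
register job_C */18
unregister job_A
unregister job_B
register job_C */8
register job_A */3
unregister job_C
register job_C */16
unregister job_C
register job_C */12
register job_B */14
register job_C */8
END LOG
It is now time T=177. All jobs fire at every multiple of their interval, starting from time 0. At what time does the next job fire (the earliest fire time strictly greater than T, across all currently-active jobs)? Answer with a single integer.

Op 1: register job_B */13 -> active={job_B:*/13}
Op 2: register job_A */6 -> active={job_A:*/6, job_B:*/13}
Op 3: register job_C */18 -> active={job_A:*/6, job_B:*/13, job_C:*/18}
Op 4: unregister job_A -> active={job_B:*/13, job_C:*/18}
Op 5: unregister job_B -> active={job_C:*/18}
Op 6: register job_C */8 -> active={job_C:*/8}
Op 7: register job_A */3 -> active={job_A:*/3, job_C:*/8}
Op 8: unregister job_C -> active={job_A:*/3}
Op 9: register job_C */16 -> active={job_A:*/3, job_C:*/16}
Op 10: unregister job_C -> active={job_A:*/3}
Op 11: register job_C */12 -> active={job_A:*/3, job_C:*/12}
Op 12: register job_B */14 -> active={job_A:*/3, job_B:*/14, job_C:*/12}
Op 13: register job_C */8 -> active={job_A:*/3, job_B:*/14, job_C:*/8}
  job_A: interval 3, next fire after T=177 is 180
  job_B: interval 14, next fire after T=177 is 182
  job_C: interval 8, next fire after T=177 is 184
Earliest fire time = 180 (job job_A)

Answer: 180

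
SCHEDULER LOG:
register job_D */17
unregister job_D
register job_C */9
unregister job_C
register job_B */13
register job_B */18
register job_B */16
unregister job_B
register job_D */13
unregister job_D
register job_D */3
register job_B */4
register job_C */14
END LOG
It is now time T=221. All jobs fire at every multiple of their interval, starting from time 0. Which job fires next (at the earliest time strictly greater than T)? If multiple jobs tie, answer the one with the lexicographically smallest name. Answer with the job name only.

Answer: job_D

Derivation:
Op 1: register job_D */17 -> active={job_D:*/17}
Op 2: unregister job_D -> active={}
Op 3: register job_C */9 -> active={job_C:*/9}
Op 4: unregister job_C -> active={}
Op 5: register job_B */13 -> active={job_B:*/13}
Op 6: register job_B */18 -> active={job_B:*/18}
Op 7: register job_B */16 -> active={job_B:*/16}
Op 8: unregister job_B -> active={}
Op 9: register job_D */13 -> active={job_D:*/13}
Op 10: unregister job_D -> active={}
Op 11: register job_D */3 -> active={job_D:*/3}
Op 12: register job_B */4 -> active={job_B:*/4, job_D:*/3}
Op 13: register job_C */14 -> active={job_B:*/4, job_C:*/14, job_D:*/3}
  job_B: interval 4, next fire after T=221 is 224
  job_C: interval 14, next fire after T=221 is 224
  job_D: interval 3, next fire after T=221 is 222
Earliest = 222, winner (lex tiebreak) = job_D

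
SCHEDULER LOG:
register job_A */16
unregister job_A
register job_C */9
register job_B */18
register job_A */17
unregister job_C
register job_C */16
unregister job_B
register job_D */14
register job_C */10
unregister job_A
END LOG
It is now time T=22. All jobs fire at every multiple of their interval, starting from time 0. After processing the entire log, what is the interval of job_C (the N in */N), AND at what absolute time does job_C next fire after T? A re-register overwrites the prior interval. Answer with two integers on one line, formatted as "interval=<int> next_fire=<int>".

Op 1: register job_A */16 -> active={job_A:*/16}
Op 2: unregister job_A -> active={}
Op 3: register job_C */9 -> active={job_C:*/9}
Op 4: register job_B */18 -> active={job_B:*/18, job_C:*/9}
Op 5: register job_A */17 -> active={job_A:*/17, job_B:*/18, job_C:*/9}
Op 6: unregister job_C -> active={job_A:*/17, job_B:*/18}
Op 7: register job_C */16 -> active={job_A:*/17, job_B:*/18, job_C:*/16}
Op 8: unregister job_B -> active={job_A:*/17, job_C:*/16}
Op 9: register job_D */14 -> active={job_A:*/17, job_C:*/16, job_D:*/14}
Op 10: register job_C */10 -> active={job_A:*/17, job_C:*/10, job_D:*/14}
Op 11: unregister job_A -> active={job_C:*/10, job_D:*/14}
Final interval of job_C = 10
Next fire of job_C after T=22: (22//10+1)*10 = 30

Answer: interval=10 next_fire=30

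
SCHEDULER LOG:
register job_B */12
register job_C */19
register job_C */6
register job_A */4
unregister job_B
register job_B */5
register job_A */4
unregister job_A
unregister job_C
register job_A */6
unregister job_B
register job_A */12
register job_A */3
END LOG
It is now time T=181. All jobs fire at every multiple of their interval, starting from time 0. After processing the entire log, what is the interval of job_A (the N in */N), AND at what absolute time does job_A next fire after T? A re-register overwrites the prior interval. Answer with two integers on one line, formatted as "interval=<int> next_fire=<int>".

Op 1: register job_B */12 -> active={job_B:*/12}
Op 2: register job_C */19 -> active={job_B:*/12, job_C:*/19}
Op 3: register job_C */6 -> active={job_B:*/12, job_C:*/6}
Op 4: register job_A */4 -> active={job_A:*/4, job_B:*/12, job_C:*/6}
Op 5: unregister job_B -> active={job_A:*/4, job_C:*/6}
Op 6: register job_B */5 -> active={job_A:*/4, job_B:*/5, job_C:*/6}
Op 7: register job_A */4 -> active={job_A:*/4, job_B:*/5, job_C:*/6}
Op 8: unregister job_A -> active={job_B:*/5, job_C:*/6}
Op 9: unregister job_C -> active={job_B:*/5}
Op 10: register job_A */6 -> active={job_A:*/6, job_B:*/5}
Op 11: unregister job_B -> active={job_A:*/6}
Op 12: register job_A */12 -> active={job_A:*/12}
Op 13: register job_A */3 -> active={job_A:*/3}
Final interval of job_A = 3
Next fire of job_A after T=181: (181//3+1)*3 = 183

Answer: interval=3 next_fire=183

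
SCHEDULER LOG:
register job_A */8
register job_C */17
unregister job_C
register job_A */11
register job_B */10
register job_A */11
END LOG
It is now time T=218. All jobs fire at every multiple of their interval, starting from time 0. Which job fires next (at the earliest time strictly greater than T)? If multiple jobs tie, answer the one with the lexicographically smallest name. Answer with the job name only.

Op 1: register job_A */8 -> active={job_A:*/8}
Op 2: register job_C */17 -> active={job_A:*/8, job_C:*/17}
Op 3: unregister job_C -> active={job_A:*/8}
Op 4: register job_A */11 -> active={job_A:*/11}
Op 5: register job_B */10 -> active={job_A:*/11, job_B:*/10}
Op 6: register job_A */11 -> active={job_A:*/11, job_B:*/10}
  job_A: interval 11, next fire after T=218 is 220
  job_B: interval 10, next fire after T=218 is 220
Earliest = 220, winner (lex tiebreak) = job_A

Answer: job_A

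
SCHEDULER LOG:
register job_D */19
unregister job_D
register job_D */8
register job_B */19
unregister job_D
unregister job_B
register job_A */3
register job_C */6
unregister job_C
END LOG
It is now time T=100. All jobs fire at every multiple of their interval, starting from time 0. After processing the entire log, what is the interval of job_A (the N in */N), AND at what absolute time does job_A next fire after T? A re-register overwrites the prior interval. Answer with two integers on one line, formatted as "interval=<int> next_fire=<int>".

Op 1: register job_D */19 -> active={job_D:*/19}
Op 2: unregister job_D -> active={}
Op 3: register job_D */8 -> active={job_D:*/8}
Op 4: register job_B */19 -> active={job_B:*/19, job_D:*/8}
Op 5: unregister job_D -> active={job_B:*/19}
Op 6: unregister job_B -> active={}
Op 7: register job_A */3 -> active={job_A:*/3}
Op 8: register job_C */6 -> active={job_A:*/3, job_C:*/6}
Op 9: unregister job_C -> active={job_A:*/3}
Final interval of job_A = 3
Next fire of job_A after T=100: (100//3+1)*3 = 102

Answer: interval=3 next_fire=102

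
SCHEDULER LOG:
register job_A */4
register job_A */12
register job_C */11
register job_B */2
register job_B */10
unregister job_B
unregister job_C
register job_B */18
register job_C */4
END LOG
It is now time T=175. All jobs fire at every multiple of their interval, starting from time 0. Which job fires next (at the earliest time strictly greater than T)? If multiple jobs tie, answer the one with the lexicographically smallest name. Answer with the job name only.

Answer: job_C

Derivation:
Op 1: register job_A */4 -> active={job_A:*/4}
Op 2: register job_A */12 -> active={job_A:*/12}
Op 3: register job_C */11 -> active={job_A:*/12, job_C:*/11}
Op 4: register job_B */2 -> active={job_A:*/12, job_B:*/2, job_C:*/11}
Op 5: register job_B */10 -> active={job_A:*/12, job_B:*/10, job_C:*/11}
Op 6: unregister job_B -> active={job_A:*/12, job_C:*/11}
Op 7: unregister job_C -> active={job_A:*/12}
Op 8: register job_B */18 -> active={job_A:*/12, job_B:*/18}
Op 9: register job_C */4 -> active={job_A:*/12, job_B:*/18, job_C:*/4}
  job_A: interval 12, next fire after T=175 is 180
  job_B: interval 18, next fire after T=175 is 180
  job_C: interval 4, next fire after T=175 is 176
Earliest = 176, winner (lex tiebreak) = job_C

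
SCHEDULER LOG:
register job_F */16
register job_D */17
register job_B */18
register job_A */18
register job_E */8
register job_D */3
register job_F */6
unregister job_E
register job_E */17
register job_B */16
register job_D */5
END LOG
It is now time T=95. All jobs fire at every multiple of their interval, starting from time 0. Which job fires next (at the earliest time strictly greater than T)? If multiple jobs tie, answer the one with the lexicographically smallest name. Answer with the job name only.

Op 1: register job_F */16 -> active={job_F:*/16}
Op 2: register job_D */17 -> active={job_D:*/17, job_F:*/16}
Op 3: register job_B */18 -> active={job_B:*/18, job_D:*/17, job_F:*/16}
Op 4: register job_A */18 -> active={job_A:*/18, job_B:*/18, job_D:*/17, job_F:*/16}
Op 5: register job_E */8 -> active={job_A:*/18, job_B:*/18, job_D:*/17, job_E:*/8, job_F:*/16}
Op 6: register job_D */3 -> active={job_A:*/18, job_B:*/18, job_D:*/3, job_E:*/8, job_F:*/16}
Op 7: register job_F */6 -> active={job_A:*/18, job_B:*/18, job_D:*/3, job_E:*/8, job_F:*/6}
Op 8: unregister job_E -> active={job_A:*/18, job_B:*/18, job_D:*/3, job_F:*/6}
Op 9: register job_E */17 -> active={job_A:*/18, job_B:*/18, job_D:*/3, job_E:*/17, job_F:*/6}
Op 10: register job_B */16 -> active={job_A:*/18, job_B:*/16, job_D:*/3, job_E:*/17, job_F:*/6}
Op 11: register job_D */5 -> active={job_A:*/18, job_B:*/16, job_D:*/5, job_E:*/17, job_F:*/6}
  job_A: interval 18, next fire after T=95 is 108
  job_B: interval 16, next fire after T=95 is 96
  job_D: interval 5, next fire after T=95 is 100
  job_E: interval 17, next fire after T=95 is 102
  job_F: interval 6, next fire after T=95 is 96
Earliest = 96, winner (lex tiebreak) = job_B

Answer: job_B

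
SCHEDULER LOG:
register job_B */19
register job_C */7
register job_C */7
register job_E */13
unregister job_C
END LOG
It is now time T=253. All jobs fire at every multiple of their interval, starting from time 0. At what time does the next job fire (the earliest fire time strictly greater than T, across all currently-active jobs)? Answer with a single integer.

Op 1: register job_B */19 -> active={job_B:*/19}
Op 2: register job_C */7 -> active={job_B:*/19, job_C:*/7}
Op 3: register job_C */7 -> active={job_B:*/19, job_C:*/7}
Op 4: register job_E */13 -> active={job_B:*/19, job_C:*/7, job_E:*/13}
Op 5: unregister job_C -> active={job_B:*/19, job_E:*/13}
  job_B: interval 19, next fire after T=253 is 266
  job_E: interval 13, next fire after T=253 is 260
Earliest fire time = 260 (job job_E)

Answer: 260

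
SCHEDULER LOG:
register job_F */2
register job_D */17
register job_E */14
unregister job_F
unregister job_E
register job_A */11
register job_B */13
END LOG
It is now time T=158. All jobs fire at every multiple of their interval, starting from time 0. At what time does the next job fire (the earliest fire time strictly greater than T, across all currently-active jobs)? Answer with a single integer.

Answer: 165

Derivation:
Op 1: register job_F */2 -> active={job_F:*/2}
Op 2: register job_D */17 -> active={job_D:*/17, job_F:*/2}
Op 3: register job_E */14 -> active={job_D:*/17, job_E:*/14, job_F:*/2}
Op 4: unregister job_F -> active={job_D:*/17, job_E:*/14}
Op 5: unregister job_E -> active={job_D:*/17}
Op 6: register job_A */11 -> active={job_A:*/11, job_D:*/17}
Op 7: register job_B */13 -> active={job_A:*/11, job_B:*/13, job_D:*/17}
  job_A: interval 11, next fire after T=158 is 165
  job_B: interval 13, next fire after T=158 is 169
  job_D: interval 17, next fire after T=158 is 170
Earliest fire time = 165 (job job_A)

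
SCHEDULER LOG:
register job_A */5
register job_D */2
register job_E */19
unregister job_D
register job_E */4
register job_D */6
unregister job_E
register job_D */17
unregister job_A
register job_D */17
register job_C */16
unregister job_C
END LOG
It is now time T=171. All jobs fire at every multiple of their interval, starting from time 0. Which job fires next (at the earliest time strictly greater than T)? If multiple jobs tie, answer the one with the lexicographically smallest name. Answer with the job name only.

Answer: job_D

Derivation:
Op 1: register job_A */5 -> active={job_A:*/5}
Op 2: register job_D */2 -> active={job_A:*/5, job_D:*/2}
Op 3: register job_E */19 -> active={job_A:*/5, job_D:*/2, job_E:*/19}
Op 4: unregister job_D -> active={job_A:*/5, job_E:*/19}
Op 5: register job_E */4 -> active={job_A:*/5, job_E:*/4}
Op 6: register job_D */6 -> active={job_A:*/5, job_D:*/6, job_E:*/4}
Op 7: unregister job_E -> active={job_A:*/5, job_D:*/6}
Op 8: register job_D */17 -> active={job_A:*/5, job_D:*/17}
Op 9: unregister job_A -> active={job_D:*/17}
Op 10: register job_D */17 -> active={job_D:*/17}
Op 11: register job_C */16 -> active={job_C:*/16, job_D:*/17}
Op 12: unregister job_C -> active={job_D:*/17}
  job_D: interval 17, next fire after T=171 is 187
Earliest = 187, winner (lex tiebreak) = job_D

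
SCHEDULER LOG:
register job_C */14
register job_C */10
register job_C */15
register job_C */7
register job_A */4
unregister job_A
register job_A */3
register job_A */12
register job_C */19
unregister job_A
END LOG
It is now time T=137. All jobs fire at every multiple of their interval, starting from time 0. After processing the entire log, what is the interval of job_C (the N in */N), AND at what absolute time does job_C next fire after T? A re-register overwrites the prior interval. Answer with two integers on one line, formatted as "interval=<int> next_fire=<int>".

Answer: interval=19 next_fire=152

Derivation:
Op 1: register job_C */14 -> active={job_C:*/14}
Op 2: register job_C */10 -> active={job_C:*/10}
Op 3: register job_C */15 -> active={job_C:*/15}
Op 4: register job_C */7 -> active={job_C:*/7}
Op 5: register job_A */4 -> active={job_A:*/4, job_C:*/7}
Op 6: unregister job_A -> active={job_C:*/7}
Op 7: register job_A */3 -> active={job_A:*/3, job_C:*/7}
Op 8: register job_A */12 -> active={job_A:*/12, job_C:*/7}
Op 9: register job_C */19 -> active={job_A:*/12, job_C:*/19}
Op 10: unregister job_A -> active={job_C:*/19}
Final interval of job_C = 19
Next fire of job_C after T=137: (137//19+1)*19 = 152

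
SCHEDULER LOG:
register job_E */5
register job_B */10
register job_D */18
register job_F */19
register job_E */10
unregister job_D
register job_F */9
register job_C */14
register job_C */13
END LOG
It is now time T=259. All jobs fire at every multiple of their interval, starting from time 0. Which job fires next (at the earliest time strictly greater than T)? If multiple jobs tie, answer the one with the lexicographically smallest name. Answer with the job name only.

Answer: job_B

Derivation:
Op 1: register job_E */5 -> active={job_E:*/5}
Op 2: register job_B */10 -> active={job_B:*/10, job_E:*/5}
Op 3: register job_D */18 -> active={job_B:*/10, job_D:*/18, job_E:*/5}
Op 4: register job_F */19 -> active={job_B:*/10, job_D:*/18, job_E:*/5, job_F:*/19}
Op 5: register job_E */10 -> active={job_B:*/10, job_D:*/18, job_E:*/10, job_F:*/19}
Op 6: unregister job_D -> active={job_B:*/10, job_E:*/10, job_F:*/19}
Op 7: register job_F */9 -> active={job_B:*/10, job_E:*/10, job_F:*/9}
Op 8: register job_C */14 -> active={job_B:*/10, job_C:*/14, job_E:*/10, job_F:*/9}
Op 9: register job_C */13 -> active={job_B:*/10, job_C:*/13, job_E:*/10, job_F:*/9}
  job_B: interval 10, next fire after T=259 is 260
  job_C: interval 13, next fire after T=259 is 260
  job_E: interval 10, next fire after T=259 is 260
  job_F: interval 9, next fire after T=259 is 261
Earliest = 260, winner (lex tiebreak) = job_B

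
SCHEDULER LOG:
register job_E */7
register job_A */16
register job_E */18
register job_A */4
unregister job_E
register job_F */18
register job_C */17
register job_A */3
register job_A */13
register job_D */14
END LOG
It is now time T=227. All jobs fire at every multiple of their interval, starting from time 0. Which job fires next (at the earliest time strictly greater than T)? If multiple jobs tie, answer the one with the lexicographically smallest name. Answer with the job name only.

Op 1: register job_E */7 -> active={job_E:*/7}
Op 2: register job_A */16 -> active={job_A:*/16, job_E:*/7}
Op 3: register job_E */18 -> active={job_A:*/16, job_E:*/18}
Op 4: register job_A */4 -> active={job_A:*/4, job_E:*/18}
Op 5: unregister job_E -> active={job_A:*/4}
Op 6: register job_F */18 -> active={job_A:*/4, job_F:*/18}
Op 7: register job_C */17 -> active={job_A:*/4, job_C:*/17, job_F:*/18}
Op 8: register job_A */3 -> active={job_A:*/3, job_C:*/17, job_F:*/18}
Op 9: register job_A */13 -> active={job_A:*/13, job_C:*/17, job_F:*/18}
Op 10: register job_D */14 -> active={job_A:*/13, job_C:*/17, job_D:*/14, job_F:*/18}
  job_A: interval 13, next fire after T=227 is 234
  job_C: interval 17, next fire after T=227 is 238
  job_D: interval 14, next fire after T=227 is 238
  job_F: interval 18, next fire after T=227 is 234
Earliest = 234, winner (lex tiebreak) = job_A

Answer: job_A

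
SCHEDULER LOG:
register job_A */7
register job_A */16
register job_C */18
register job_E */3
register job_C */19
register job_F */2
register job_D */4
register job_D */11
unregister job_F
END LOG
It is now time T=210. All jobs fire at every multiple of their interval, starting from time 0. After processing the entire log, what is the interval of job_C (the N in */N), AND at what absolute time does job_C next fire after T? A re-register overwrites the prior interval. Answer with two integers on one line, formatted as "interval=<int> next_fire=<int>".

Op 1: register job_A */7 -> active={job_A:*/7}
Op 2: register job_A */16 -> active={job_A:*/16}
Op 3: register job_C */18 -> active={job_A:*/16, job_C:*/18}
Op 4: register job_E */3 -> active={job_A:*/16, job_C:*/18, job_E:*/3}
Op 5: register job_C */19 -> active={job_A:*/16, job_C:*/19, job_E:*/3}
Op 6: register job_F */2 -> active={job_A:*/16, job_C:*/19, job_E:*/3, job_F:*/2}
Op 7: register job_D */4 -> active={job_A:*/16, job_C:*/19, job_D:*/4, job_E:*/3, job_F:*/2}
Op 8: register job_D */11 -> active={job_A:*/16, job_C:*/19, job_D:*/11, job_E:*/3, job_F:*/2}
Op 9: unregister job_F -> active={job_A:*/16, job_C:*/19, job_D:*/11, job_E:*/3}
Final interval of job_C = 19
Next fire of job_C after T=210: (210//19+1)*19 = 228

Answer: interval=19 next_fire=228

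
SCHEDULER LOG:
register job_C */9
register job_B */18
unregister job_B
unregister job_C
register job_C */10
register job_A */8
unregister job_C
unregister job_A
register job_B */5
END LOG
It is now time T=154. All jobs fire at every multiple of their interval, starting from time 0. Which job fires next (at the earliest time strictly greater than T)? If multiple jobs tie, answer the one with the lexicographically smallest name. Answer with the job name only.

Answer: job_B

Derivation:
Op 1: register job_C */9 -> active={job_C:*/9}
Op 2: register job_B */18 -> active={job_B:*/18, job_C:*/9}
Op 3: unregister job_B -> active={job_C:*/9}
Op 4: unregister job_C -> active={}
Op 5: register job_C */10 -> active={job_C:*/10}
Op 6: register job_A */8 -> active={job_A:*/8, job_C:*/10}
Op 7: unregister job_C -> active={job_A:*/8}
Op 8: unregister job_A -> active={}
Op 9: register job_B */5 -> active={job_B:*/5}
  job_B: interval 5, next fire after T=154 is 155
Earliest = 155, winner (lex tiebreak) = job_B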